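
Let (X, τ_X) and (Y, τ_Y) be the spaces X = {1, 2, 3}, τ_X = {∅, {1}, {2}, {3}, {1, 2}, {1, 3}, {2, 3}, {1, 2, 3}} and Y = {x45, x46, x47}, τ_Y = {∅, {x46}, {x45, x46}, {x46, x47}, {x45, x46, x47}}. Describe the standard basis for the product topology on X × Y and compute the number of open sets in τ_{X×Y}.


Basis B = {∅ × ∅, {1} × {x46}, {2} × {x46}, {3} × {x46}, {1} × {x45, x46}, {1} × {x46, x47}, {1, 2} × {x46}, {1, 3} × {x46}, {2} × {x45, x46}, {2} × {x46, x47}, {2, 3} × {x46}, {3} × {x45, x46}, {3} × {x46, x47}, {1} × {x45, x46, x47}, {1, 2, 3} × {x46}, {2} × {x45, x46, x47}, {3} × {x45, x46, x47}, {1, 2} × {x45, x46}, {1, 3} × {x45, x46}, {1, 2} × {x46, x47}, {1, 3} × {x46, x47}, {2, 3} × {x45, x46}, {2, 3} × {x46, x47}, {1, 2} × {x45, x46, x47}, {1, 3} × {x45, x46, x47}, {1, 2, 3} × {x45, x46}, {1, 2, 3} × {x46, x47}, {2, 3} × {x45, x46, x47}, {1, 2, 3} × {x45, x46, x47}}; |τ_{X×Y}| = 125.

Enumerate products U × V with U ∈ τ_X, V ∈ τ_Y (deduplicated):
  ∅ × ∅ = {} (∅)
  {1} × {x46} = {(1,x46)}
  {2} × {x46} = {(2,x46)}
  {3} × {x46} = {(3,x46)}
  {1} × {x45, x46} = {(1,x45), (1,x46)}
  {1} × {x46, x47} = {(1,x46), (1,x47)}
  {1, 2} × {x46} = {(1,x46), (2,x46)}
  {1, 3} × {x46} = {(1,x46), (3,x46)}
  {2} × {x45, x46} = {(2,x45), (2,x46)}
  {2} × {x46, x47} = {(2,x46), (2,x47)}
  {2, 3} × {x46} = {(2,x46), (3,x46)}
  {3} × {x45, x46} = {(3,x45), (3,x46)}
  {3} × {x46, x47} = {(3,x46), (3,x47)}
  {1} × {x45, x46, x47} = {(1,x45), (1,x46), (1,x47)}
  {1, 2, 3} × {x46} = {(1,x46), (2,x46), (3,x46)}
  {2} × {x45, x46, x47} = {(2,x45), (2,x46), (2,x47)}
  {3} × {x45, x46, x47} = {(3,x45), (3,x46), (3,x47)}
  {1, 2} × {x45, x46} = {(1,x45), (1,x46), (2,x45), (2,x46)}
  {1, 3} × {x45, x46} = {(1,x45), (1,x46), (3,x45), (3,x46)}
  {1, 2} × {x46, x47} = {(1,x46), (1,x47), (2,x46), (2,x47)}
  {1, 3} × {x46, x47} = {(1,x46), (1,x47), (3,x46), (3,x47)}
  {2, 3} × {x45, x46} = {(2,x45), (2,x46), (3,x45), (3,x46)}
  {2, 3} × {x46, x47} = {(2,x46), (2,x47), (3,x46), (3,x47)}
  {1, 2} × {x45, x46, x47} = {(1,x45), (1,x46), (1,x47), (2,x45), (2,x46), (2,x47)}
  {1, 3} × {x45, x46, x47} = {(1,x45), (1,x46), (1,x47), (3,x45), (3,x46), (3,x47)}
  {1, 2, 3} × {x45, x46} = {(1,x45), (1,x46), (2,x45), (2,x46), (3,x45), (3,x46)}
  {1, 2, 3} × {x46, x47} = {(1,x46), (1,x47), (2,x46), (2,x47), (3,x46), (3,x47)}
  {2, 3} × {x45, x46, x47} = {(2,x45), (2,x46), (2,x47), (3,x45), (3,x46), (3,x47)}
  {1, 2, 3} × {x45, x46, x47} = {(1,x45), (1,x46), (1,x47), (2,x45), (2,x46), (2,x47), (3,x45), (3,x46), (3,x47)}
These 29 distinct sets form the basis B.
Close under arbitrary unions to get τ_{X×Y}; counting gives |τ_{X×Y}| = 125.


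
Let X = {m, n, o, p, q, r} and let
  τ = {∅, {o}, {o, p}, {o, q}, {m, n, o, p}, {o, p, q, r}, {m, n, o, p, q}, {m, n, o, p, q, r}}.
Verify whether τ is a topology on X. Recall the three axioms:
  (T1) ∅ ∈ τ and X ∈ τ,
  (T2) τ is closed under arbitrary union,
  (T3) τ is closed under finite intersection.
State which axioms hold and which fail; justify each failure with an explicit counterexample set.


τ is NOT a topology on X.

Axiom (T1): ∅ ∈ τ? Yes; X ∈ τ? Yes.
Axiom (T2/T3): check pairwise unions and intersections of members of τ.
Counterexample for (T2): {o, p} ∪ {o, q} = {o, p, q} ∉ τ. Therefore τ is NOT a topology.


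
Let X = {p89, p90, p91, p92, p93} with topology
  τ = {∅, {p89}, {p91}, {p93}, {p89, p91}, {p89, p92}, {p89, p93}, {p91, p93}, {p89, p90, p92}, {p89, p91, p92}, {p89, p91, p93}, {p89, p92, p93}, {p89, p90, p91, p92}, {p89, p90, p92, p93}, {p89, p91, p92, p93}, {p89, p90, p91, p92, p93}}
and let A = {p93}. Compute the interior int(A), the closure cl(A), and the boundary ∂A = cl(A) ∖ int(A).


int(A) = {p93}, cl(A) = {p93}, ∂A = ∅.

Closed sets in (X, τ) are complements of opens:
  closed(X, τ) = {∅, {p90}, {p91}, {p93}, {p90, p91}, {p90, p92}, {p90, p93}, {p91, p93}, {p89, p90, p92}, {p90, p91, p92}, {p90, p91, p93}, {p90, p92, p93}, {p89, p90, p91, p92}, {p89, p90, p92, p93}, {p90, p91, p92, p93}, {p89, p90, p91, p92, p93}}.
int(A) = ⋃ {U ∈ τ : U ⊆ A}. Opens contained in A: ∅, {p93}.
Taking the union of these: int(A) = {p93}.
cl(A) = ⋂ {C closed : A ⊆ C}. Closed sets containing A: {p93}, {p90, p93}, {p91, p93}, {p90, p91, p93}, {p90, p92, p93}, {p89, p90, p92, p93}, {p90, p91, p92, p93}, {p89, p90, p91, p92, p93}.
Intersecting these: cl(A) = {p93}.
∂A = cl(A) ∖ int(A) = {p93} ∖ {p93} = ∅.


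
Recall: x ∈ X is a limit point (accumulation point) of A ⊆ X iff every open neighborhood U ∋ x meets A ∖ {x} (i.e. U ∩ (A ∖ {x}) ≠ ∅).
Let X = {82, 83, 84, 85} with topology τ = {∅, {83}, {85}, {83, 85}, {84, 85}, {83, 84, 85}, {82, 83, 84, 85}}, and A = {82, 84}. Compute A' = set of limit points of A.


A' = {82}

For each x ∈ X, list the open sets U ∈ τ with x ∈ U, then check whether U ∩ (A ∖ {x}) ≠ ∅ for every such U.
  x = 82: opens ∋ x are {82, 83, 84, 85}; each meets A ∖ {82}, so x IS a limit point.
  x = 83: open {83} ∋ x has {83} ∩ (A ∖ {83}) = ∅, so x is NOT a limit point.
  x = 84: open {84, 85} ∋ x has {84, 85} ∩ (A ∖ {84}) = ∅, so x is NOT a limit point.
  x = 85: open {85} ∋ x has {85} ∩ (A ∖ {85}) = ∅, so x is NOT a limit point.
Collecting: A' = {82}.


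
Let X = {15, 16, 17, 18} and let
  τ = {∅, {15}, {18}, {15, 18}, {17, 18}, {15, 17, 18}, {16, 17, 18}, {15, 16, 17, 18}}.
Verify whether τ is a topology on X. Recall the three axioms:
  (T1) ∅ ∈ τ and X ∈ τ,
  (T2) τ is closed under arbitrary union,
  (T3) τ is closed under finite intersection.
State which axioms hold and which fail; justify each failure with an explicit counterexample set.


τ IS a topology on X.

Axiom (T1): ∅ ∈ τ? Yes; X ∈ τ? Yes.
Axiom (T2/T3): check pairwise unions and intersections of members of τ.
All pairwise intersections and unions checked — each lies in τ. Therefore τ satisfies (T1), (T2), (T3): it IS a topology on X.


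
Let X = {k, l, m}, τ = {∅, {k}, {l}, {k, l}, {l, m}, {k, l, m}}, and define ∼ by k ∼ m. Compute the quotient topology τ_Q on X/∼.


X/∼ = {[k=m], [l]}; |τ_Q| = 3.

Equivalence classes: [k=m], [l].
Quotient map π: X → X/∼ sends k ↦ [k=m], l ↦ [l], m ↦ [k=m].
For each subset V ⊆ X/∼, compute π^{-1}(V) ⊆ X and check whether π^{-1}(V) ∈ τ. V is open in τ_Q iff π^{-1}(V) ∈ τ.
  V = {}: π^{-1}(V) = ∅ ∈ τ ✓.
  V = {[k=m]}: π^{-1}(V) = {k, m} ∉ τ ✗.
  V = {[l]}: π^{-1}(V) = {l} ∈ τ ✓.
  V = {[k=m], [l]}: π^{-1}(V) = {k, l, m} ∈ τ ✓.
Open sets in the quotient: τ_Q = {{}, {[l]}, {[k=m], [l]}} (3 elements).


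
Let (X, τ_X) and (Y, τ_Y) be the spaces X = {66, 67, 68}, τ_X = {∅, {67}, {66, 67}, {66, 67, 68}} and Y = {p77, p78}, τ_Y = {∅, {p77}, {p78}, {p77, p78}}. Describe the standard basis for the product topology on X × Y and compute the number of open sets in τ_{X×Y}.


Basis B = {∅ × ∅, {67} × {p77}, {67} × {p78}, {66, 67} × {p77}, {66, 67} × {p78}, {67} × {p77, p78}, {66, 67, 68} × {p77}, {66, 67, 68} × {p78}, {66, 67} × {p77, p78}, {66, 67, 68} × {p77, p78}}; |τ_{X×Y}| = 16.

Enumerate products U × V with U ∈ τ_X, V ∈ τ_Y (deduplicated):
  ∅ × ∅ = {} (∅)
  {67} × {p77} = {(67,p77)}
  {67} × {p78} = {(67,p78)}
  {66, 67} × {p77} = {(66,p77), (67,p77)}
  {66, 67} × {p78} = {(66,p78), (67,p78)}
  {67} × {p77, p78} = {(67,p77), (67,p78)}
  {66, 67, 68} × {p77} = {(66,p77), (67,p77), (68,p77)}
  {66, 67, 68} × {p78} = {(66,p78), (67,p78), (68,p78)}
  {66, 67} × {p77, p78} = {(66,p77), (66,p78), (67,p77), (67,p78)}
  {66, 67, 68} × {p77, p78} = {(66,p77), (66,p78), (67,p77), (67,p78), (68,p77), (68,p78)}
These 10 distinct sets form the basis B.
Close under arbitrary unions to get τ_{X×Y}; counting gives |τ_{X×Y}| = 16.


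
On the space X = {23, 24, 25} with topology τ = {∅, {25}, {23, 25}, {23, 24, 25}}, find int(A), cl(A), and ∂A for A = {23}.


int(A) = ∅, cl(A) = {23, 24}, ∂A = {23, 24}.

Closed sets in (X, τ) are complements of opens:
  closed(X, τ) = {∅, {24}, {23, 24}, {23, 24, 25}}.
int(A) = ⋃ {U ∈ τ : U ⊆ A}. Opens contained in A: ∅.
Taking the union of these: int(A) = ∅.
cl(A) = ⋂ {C closed : A ⊆ C}. Closed sets containing A: {23, 24}, {23, 24, 25}.
Intersecting these: cl(A) = {23, 24}.
∂A = cl(A) ∖ int(A) = {23, 24} ∖ ∅ = {23, 24}.


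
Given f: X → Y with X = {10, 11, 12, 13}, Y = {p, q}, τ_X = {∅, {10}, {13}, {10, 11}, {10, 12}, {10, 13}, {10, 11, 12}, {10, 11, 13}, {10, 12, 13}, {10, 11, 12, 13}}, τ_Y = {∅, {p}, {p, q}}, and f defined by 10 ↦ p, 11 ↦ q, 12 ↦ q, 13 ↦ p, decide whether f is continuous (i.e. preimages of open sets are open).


f IS continuous.

Compute f^{-1}(U) for each U ∈ τ_Y:
  U = ∅: f^{-1}(U) = ∅ ∈ τ_X ✓.
  U = {p}: f^{-1}(U) = {10, 13} ∈ τ_X ✓.
  U = {p, q}: f^{-1}(U) = {10, 11, 12, 13} ∈ τ_X ✓.
Every preimage lies in τ_X, so f IS continuous.


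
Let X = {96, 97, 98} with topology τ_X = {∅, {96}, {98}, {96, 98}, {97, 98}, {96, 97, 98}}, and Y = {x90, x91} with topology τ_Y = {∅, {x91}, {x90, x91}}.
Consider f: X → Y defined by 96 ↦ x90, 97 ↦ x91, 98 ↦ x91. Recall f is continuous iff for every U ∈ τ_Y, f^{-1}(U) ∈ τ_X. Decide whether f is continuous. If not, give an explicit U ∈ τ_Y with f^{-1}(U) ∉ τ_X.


f IS continuous.

Compute f^{-1}(U) for each U ∈ τ_Y:
  U = ∅: f^{-1}(U) = ∅ ∈ τ_X ✓.
  U = {x91}: f^{-1}(U) = {97, 98} ∈ τ_X ✓.
  U = {x90, x91}: f^{-1}(U) = {96, 97, 98} ∈ τ_X ✓.
Every preimage lies in τ_X, so f IS continuous.


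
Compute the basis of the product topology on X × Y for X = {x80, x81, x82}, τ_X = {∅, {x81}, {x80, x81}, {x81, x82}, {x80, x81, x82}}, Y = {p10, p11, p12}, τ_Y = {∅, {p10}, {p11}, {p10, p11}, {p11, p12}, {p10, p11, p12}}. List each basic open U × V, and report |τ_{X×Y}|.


Basis B = {∅ × ∅, {x81} × {p10}, {x81} × {p11}, {x80, x81} × {p10}, {x80, x81} × {p11}, {x81} × {p10, p11}, {x81, x82} × {p10}, {x81} × {p11, p12}, {x81, x82} × {p11}, {x80, x81, x82} × {p10}, {x80, x81, x82} × {p11}, {x81} × {p10, p11, p12}, {x80, x81} × {p10, p11}, {x80, x81} × {p11, p12}, {x81, x82} × {p10, p11}, {x81, x82} × {p11, p12}, {x80, x81} × {p10, p11, p12}, {x80, x81, x82} × {p10, p11}, {x80, x81, x82} × {p11, p12}, {x81, x82} × {p10, p11, p12}, {x80, x81, x82} × {p10, p11, p12}}; |τ_{X×Y}| = 70.

Enumerate products U × V with U ∈ τ_X, V ∈ τ_Y (deduplicated):
  ∅ × ∅ = {} (∅)
  {x81} × {p10} = {(x81,p10)}
  {x81} × {p11} = {(x81,p11)}
  {x80, x81} × {p10} = {(x80,p10), (x81,p10)}
  {x80, x81} × {p11} = {(x80,p11), (x81,p11)}
  {x81} × {p10, p11} = {(x81,p10), (x81,p11)}
  {x81, x82} × {p10} = {(x81,p10), (x82,p10)}
  {x81} × {p11, p12} = {(x81,p11), (x81,p12)}
  {x81, x82} × {p11} = {(x81,p11), (x82,p11)}
  {x80, x81, x82} × {p10} = {(x80,p10), (x81,p10), (x82,p10)}
  {x80, x81, x82} × {p11} = {(x80,p11), (x81,p11), (x82,p11)}
  {x81} × {p10, p11, p12} = {(x81,p10), (x81,p11), (x81,p12)}
  {x80, x81} × {p10, p11} = {(x80,p10), (x80,p11), (x81,p10), (x81,p11)}
  {x80, x81} × {p11, p12} = {(x80,p11), (x80,p12), (x81,p11), (x81,p12)}
  {x81, x82} × {p10, p11} = {(x81,p10), (x81,p11), (x82,p10), (x82,p11)}
  {x81, x82} × {p11, p12} = {(x81,p11), (x81,p12), (x82,p11), (x82,p12)}
  {x80, x81} × {p10, p11, p12} = {(x80,p10), (x80,p11), (x80,p12), (x81,p10), (x81,p11), (x81,p12)}
  {x80, x81, x82} × {p10, p11} = {(x80,p10), (x80,p11), (x81,p10), (x81,p11), (x82,p10), (x82,p11)}
  {x80, x81, x82} × {p11, p12} = {(x80,p11), (x80,p12), (x81,p11), (x81,p12), (x82,p11), (x82,p12)}
  {x81, x82} × {p10, p11, p12} = {(x81,p10), (x81,p11), (x81,p12), (x82,p10), (x82,p11), (x82,p12)}
  {x80, x81, x82} × {p10, p11, p12} = {(x80,p10), (x80,p11), (x80,p12), (x81,p10), (x81,p11), (x81,p12), (x82,p10), (x82,p11), (x82,p12)}
These 21 distinct sets form the basis B.
Close under arbitrary unions to get τ_{X×Y}; counting gives |τ_{X×Y}| = 70.


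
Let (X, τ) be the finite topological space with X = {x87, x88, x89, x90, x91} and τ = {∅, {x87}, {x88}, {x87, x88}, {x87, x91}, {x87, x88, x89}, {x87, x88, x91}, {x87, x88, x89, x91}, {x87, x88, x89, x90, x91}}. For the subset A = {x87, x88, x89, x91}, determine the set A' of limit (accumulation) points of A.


A' = {x89, x90, x91}

For each x ∈ X, list the open sets U ∈ τ with x ∈ U, then check whether U ∩ (A ∖ {x}) ≠ ∅ for every such U.
  x = x87: open {x87} ∋ x has {x87} ∩ (A ∖ {x87}) = ∅, so x is NOT a limit point.
  x = x88: open {x88} ∋ x has {x88} ∩ (A ∖ {x88}) = ∅, so x is NOT a limit point.
  x = x89: opens ∋ x are {x87, x88, x89}, {x87, x88, x89, x91}, {x87, x88, x89, x90, x91}; each meets A ∖ {x89}, so x IS a limit point.
  x = x90: opens ∋ x are {x87, x88, x89, x90, x91}; each meets A ∖ {x90}, so x IS a limit point.
  x = x91: opens ∋ x are {x87, x91}, {x87, x88, x91}, {x87, x88, x89, x91}, {x87, x88, x89, x90, x91}; each meets A ∖ {x91}, so x IS a limit point.
Collecting: A' = {x89, x90, x91}.


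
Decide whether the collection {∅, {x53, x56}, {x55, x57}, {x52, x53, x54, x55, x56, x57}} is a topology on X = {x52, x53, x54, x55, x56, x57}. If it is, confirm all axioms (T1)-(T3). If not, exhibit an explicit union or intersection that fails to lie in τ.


τ is NOT a topology on X.

Axiom (T1): ∅ ∈ τ? Yes; X ∈ τ? Yes.
Axiom (T2/T3): check pairwise unions and intersections of members of τ.
Counterexample for (T2): {x53, x56} ∪ {x55, x57} = {x53, x55, x56, x57} ∉ τ. Therefore τ is NOT a topology.


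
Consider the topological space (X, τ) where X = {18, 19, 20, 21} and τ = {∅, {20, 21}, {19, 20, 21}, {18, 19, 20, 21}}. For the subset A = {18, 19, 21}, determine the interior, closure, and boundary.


int(A) = ∅, cl(A) = {18, 19, 20, 21}, ∂A = {18, 19, 20, 21}.

Closed sets in (X, τ) are complements of opens:
  closed(X, τ) = {∅, {18}, {18, 19}, {18, 19, 20, 21}}.
int(A) = ⋃ {U ∈ τ : U ⊆ A}. Opens contained in A: ∅.
Taking the union of these: int(A) = ∅.
cl(A) = ⋂ {C closed : A ⊆ C}. Closed sets containing A: {18, 19, 20, 21}.
Intersecting these: cl(A) = {18, 19, 20, 21}.
∂A = cl(A) ∖ int(A) = {18, 19, 20, 21} ∖ ∅ = {18, 19, 20, 21}.


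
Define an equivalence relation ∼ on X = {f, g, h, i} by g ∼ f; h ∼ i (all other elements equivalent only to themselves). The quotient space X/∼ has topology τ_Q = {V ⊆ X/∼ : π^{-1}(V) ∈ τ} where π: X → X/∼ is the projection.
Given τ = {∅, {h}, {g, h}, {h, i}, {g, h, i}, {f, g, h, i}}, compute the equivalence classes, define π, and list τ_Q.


X/∼ = {[f=g], [h=i]}; |τ_Q| = 3.

Equivalence classes: [f=g], [h=i].
Quotient map π: X → X/∼ sends f ↦ [f=g], g ↦ [f=g], h ↦ [h=i], i ↦ [h=i].
For each subset V ⊆ X/∼, compute π^{-1}(V) ⊆ X and check whether π^{-1}(V) ∈ τ. V is open in τ_Q iff π^{-1}(V) ∈ τ.
  V = {}: π^{-1}(V) = ∅ ∈ τ ✓.
  V = {[f=g]}: π^{-1}(V) = {f, g} ∉ τ ✗.
  V = {[h=i]}: π^{-1}(V) = {h, i} ∈ τ ✓.
  V = {[f=g], [h=i]}: π^{-1}(V) = {f, g, h, i} ∈ τ ✓.
Open sets in the quotient: τ_Q = {{}, {[h=i]}, {[f=g], [h=i]}} (3 elements).


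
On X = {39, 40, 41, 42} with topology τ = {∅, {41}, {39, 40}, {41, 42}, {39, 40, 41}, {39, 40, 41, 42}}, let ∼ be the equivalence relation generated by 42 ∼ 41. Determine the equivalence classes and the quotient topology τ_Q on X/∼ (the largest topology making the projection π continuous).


X/∼ = {[39], [40], [41=42]}; |τ_Q| = 4.

Equivalence classes: [39], [40], [41=42].
Quotient map π: X → X/∼ sends 39 ↦ [39], 40 ↦ [40], 41 ↦ [41=42], 42 ↦ [41=42].
For each subset V ⊆ X/∼, compute π^{-1}(V) ⊆ X and check whether π^{-1}(V) ∈ τ. V is open in τ_Q iff π^{-1}(V) ∈ τ.
  V = {}: π^{-1}(V) = ∅ ∈ τ ✓.
  V = {[39]}: π^{-1}(V) = {39} ∉ τ ✗.
  V = {[40]}: π^{-1}(V) = {40} ∉ τ ✗.
  V = {[39], [40]}: π^{-1}(V) = {39, 40} ∈ τ ✓.
  V = {[41=42]}: π^{-1}(V) = {41, 42} ∈ τ ✓.
  V = {[39], [41=42]}: π^{-1}(V) = {39, 41, 42} ∉ τ ✗.
  V = {[40], [41=42]}: π^{-1}(V) = {40, 41, 42} ∉ τ ✗.
  V = {[39], [40], [41=42]}: π^{-1}(V) = {39, 40, 41, 42} ∈ τ ✓.
Open sets in the quotient: τ_Q = {{}, {[39], [40]}, {[41=42]}, {[39], [40], [41=42]}} (4 elements).


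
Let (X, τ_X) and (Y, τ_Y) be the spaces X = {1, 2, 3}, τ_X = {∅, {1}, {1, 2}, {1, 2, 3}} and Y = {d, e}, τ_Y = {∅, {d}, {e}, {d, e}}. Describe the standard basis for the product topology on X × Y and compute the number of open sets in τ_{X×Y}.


Basis B = {∅ × ∅, {1} × {d}, {1} × {e}, {1} × {d, e}, {1, 2} × {d}, {1, 2} × {e}, {1, 2, 3} × {d}, {1, 2, 3} × {e}, {1, 2} × {d, e}, {1, 2, 3} × {d, e}}; |τ_{X×Y}| = 16.

Enumerate products U × V with U ∈ τ_X, V ∈ τ_Y (deduplicated):
  ∅ × ∅ = {} (∅)
  {1} × {d} = {(1,d)}
  {1} × {e} = {(1,e)}
  {1} × {d, e} = {(1,d), (1,e)}
  {1, 2} × {d} = {(1,d), (2,d)}
  {1, 2} × {e} = {(1,e), (2,e)}
  {1, 2, 3} × {d} = {(1,d), (2,d), (3,d)}
  {1, 2, 3} × {e} = {(1,e), (2,e), (3,e)}
  {1, 2} × {d, e} = {(1,d), (1,e), (2,d), (2,e)}
  {1, 2, 3} × {d, e} = {(1,d), (1,e), (2,d), (2,e), (3,d), (3,e)}
These 10 distinct sets form the basis B.
Close under arbitrary unions to get τ_{X×Y}; counting gives |τ_{X×Y}| = 16.


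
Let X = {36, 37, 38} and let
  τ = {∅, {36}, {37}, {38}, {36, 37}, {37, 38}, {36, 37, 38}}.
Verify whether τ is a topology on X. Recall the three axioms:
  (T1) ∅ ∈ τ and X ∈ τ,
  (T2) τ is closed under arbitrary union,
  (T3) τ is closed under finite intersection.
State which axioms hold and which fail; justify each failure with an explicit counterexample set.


τ is NOT a topology on X.

Axiom (T1): ∅ ∈ τ? Yes; X ∈ τ? Yes.
Axiom (T2/T3): check pairwise unions and intersections of members of τ.
Counterexample for (T2): {36} ∪ {38} = {36, 38} ∉ τ. Therefore τ is NOT a topology.


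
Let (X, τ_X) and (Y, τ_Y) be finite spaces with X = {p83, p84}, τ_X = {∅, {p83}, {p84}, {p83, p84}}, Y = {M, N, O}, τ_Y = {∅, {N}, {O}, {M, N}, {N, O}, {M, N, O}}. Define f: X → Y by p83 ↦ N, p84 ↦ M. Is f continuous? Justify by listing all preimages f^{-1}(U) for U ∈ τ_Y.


f IS continuous.

Compute f^{-1}(U) for each U ∈ τ_Y:
  U = ∅: f^{-1}(U) = ∅ ∈ τ_X ✓.
  U = {N}: f^{-1}(U) = {p83} ∈ τ_X ✓.
  U = {O}: f^{-1}(U) = ∅ ∈ τ_X ✓.
  U = {M, N}: f^{-1}(U) = {p83, p84} ∈ τ_X ✓.
  U = {N, O}: f^{-1}(U) = {p83} ∈ τ_X ✓.
  U = {M, N, O}: f^{-1}(U) = {p83, p84} ∈ τ_X ✓.
Every preimage lies in τ_X, so f IS continuous.


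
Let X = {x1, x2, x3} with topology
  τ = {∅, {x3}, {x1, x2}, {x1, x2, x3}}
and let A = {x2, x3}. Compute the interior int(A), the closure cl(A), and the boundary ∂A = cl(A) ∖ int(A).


int(A) = {x3}, cl(A) = {x1, x2, x3}, ∂A = {x1, x2}.

Closed sets in (X, τ) are complements of opens:
  closed(X, τ) = {∅, {x3}, {x1, x2}, {x1, x2, x3}}.
int(A) = ⋃ {U ∈ τ : U ⊆ A}. Opens contained in A: ∅, {x3}.
Taking the union of these: int(A) = {x3}.
cl(A) = ⋂ {C closed : A ⊆ C}. Closed sets containing A: {x1, x2, x3}.
Intersecting these: cl(A) = {x1, x2, x3}.
∂A = cl(A) ∖ int(A) = {x1, x2, x3} ∖ {x3} = {x1, x2}.


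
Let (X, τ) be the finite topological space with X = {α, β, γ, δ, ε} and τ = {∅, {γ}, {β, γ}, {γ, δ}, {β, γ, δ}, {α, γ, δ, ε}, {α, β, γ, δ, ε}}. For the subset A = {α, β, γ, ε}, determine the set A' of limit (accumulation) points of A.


A' = {α, β, δ, ε}

For each x ∈ X, list the open sets U ∈ τ with x ∈ U, then check whether U ∩ (A ∖ {x}) ≠ ∅ for every such U.
  x = α: opens ∋ x are {α, γ, δ, ε}, {α, β, γ, δ, ε}; each meets A ∖ {α}, so x IS a limit point.
  x = β: opens ∋ x are {β, γ}, {β, γ, δ}, {α, β, γ, δ, ε}; each meets A ∖ {β}, so x IS a limit point.
  x = γ: open {γ} ∋ x has {γ} ∩ (A ∖ {γ}) = ∅, so x is NOT a limit point.
  x = δ: opens ∋ x are {γ, δ}, {β, γ, δ}, {α, γ, δ, ε}, {α, β, γ, δ, ε}; each meets A ∖ {δ}, so x IS a limit point.
  x = ε: opens ∋ x are {α, γ, δ, ε}, {α, β, γ, δ, ε}; each meets A ∖ {ε}, so x IS a limit point.
Collecting: A' = {α, β, δ, ε}.


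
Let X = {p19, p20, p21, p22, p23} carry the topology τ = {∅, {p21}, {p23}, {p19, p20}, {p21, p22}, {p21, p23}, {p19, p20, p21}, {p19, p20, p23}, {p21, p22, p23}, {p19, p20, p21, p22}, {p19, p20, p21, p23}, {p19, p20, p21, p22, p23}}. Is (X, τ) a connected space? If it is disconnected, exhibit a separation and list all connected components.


(X, τ) is disconnected; components = [{p23}, {p19, p20}, {p21, p22}].

Find clopen sets (U ∈ τ with X ∖ U ∈ τ):
  U = ∅, X ∖ U = {p19, p20, p21, p22, p23} — both open, so U is clopen.
  U = {p23}, X ∖ U = {p19, p20, p21, p22} — both open, so U is clopen.
  U = {p19, p20}, X ∖ U = {p21, p22, p23} — both open, so U is clopen.
  U = {p21, p22}, X ∖ U = {p19, p20, p23} — both open, so U is clopen.
  U = {p19, p20, p23}, X ∖ U = {p21, p22} — both open, so U is clopen.
  U = {p21, p22, p23}, X ∖ U = {p19, p20} — both open, so U is clopen.
  U = {p19, p20, p21, p22}, X ∖ U = {p23} — both open, so U is clopen.
  U = {p19, p20, p21, p22, p23}, X ∖ U = ∅ — both open, so U is clopen.
Nontrivial clopen(s) exist: e.g. {p23}. So (X, τ) is disconnected.
Compute connected components by grouping points that agree on all clopens:
  component: {p23}
  component: {p19, p20}
  component: {p21, p22}


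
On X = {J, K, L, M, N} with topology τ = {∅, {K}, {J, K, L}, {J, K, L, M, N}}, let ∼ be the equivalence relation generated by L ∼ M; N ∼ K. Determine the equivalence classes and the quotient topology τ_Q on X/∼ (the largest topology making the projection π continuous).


X/∼ = {[J], [K=N], [L=M]}; |τ_Q| = 2.

Equivalence classes: [J], [K=N], [L=M].
Quotient map π: X → X/∼ sends J ↦ [J], K ↦ [K=N], L ↦ [L=M], M ↦ [L=M], N ↦ [K=N].
For each subset V ⊆ X/∼, compute π^{-1}(V) ⊆ X and check whether π^{-1}(V) ∈ τ. V is open in τ_Q iff π^{-1}(V) ∈ τ.
  V = {}: π^{-1}(V) = ∅ ∈ τ ✓.
  V = {[J]}: π^{-1}(V) = {J} ∉ τ ✗.
  V = {[K=N]}: π^{-1}(V) = {K, N} ∉ τ ✗.
  V = {[J], [K=N]}: π^{-1}(V) = {J, K, N} ∉ τ ✗.
  V = {[L=M]}: π^{-1}(V) = {L, M} ∉ τ ✗.
  V = {[J], [L=M]}: π^{-1}(V) = {J, L, M} ∉ τ ✗.
  V = {[K=N], [L=M]}: π^{-1}(V) = {K, L, M, N} ∉ τ ✗.
  V = {[J], [K=N], [L=M]}: π^{-1}(V) = {J, K, L, M, N} ∈ τ ✓.
Open sets in the quotient: τ_Q = {{}, {[J], [K=N], [L=M]}} (2 elements).


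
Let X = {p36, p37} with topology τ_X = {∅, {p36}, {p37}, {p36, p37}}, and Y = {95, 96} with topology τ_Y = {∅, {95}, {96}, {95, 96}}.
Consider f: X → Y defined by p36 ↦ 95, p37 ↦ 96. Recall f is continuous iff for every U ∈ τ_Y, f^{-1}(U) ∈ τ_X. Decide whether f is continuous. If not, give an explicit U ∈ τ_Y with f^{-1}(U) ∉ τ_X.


f IS continuous.

Compute f^{-1}(U) for each U ∈ τ_Y:
  U = ∅: f^{-1}(U) = ∅ ∈ τ_X ✓.
  U = {95}: f^{-1}(U) = {p36} ∈ τ_X ✓.
  U = {96}: f^{-1}(U) = {p37} ∈ τ_X ✓.
  U = {95, 96}: f^{-1}(U) = {p36, p37} ∈ τ_X ✓.
Every preimage lies in τ_X, so f IS continuous.


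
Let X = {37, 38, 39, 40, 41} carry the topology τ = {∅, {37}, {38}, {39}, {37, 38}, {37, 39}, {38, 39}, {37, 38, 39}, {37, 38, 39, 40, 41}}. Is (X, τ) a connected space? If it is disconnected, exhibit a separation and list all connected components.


(X, τ) is connected.

Find clopen sets (U ∈ τ with X ∖ U ∈ τ):
  U = ∅, X ∖ U = {37, 38, 39, 40, 41} — both open, so U is clopen.
  U = {37, 38, 39, 40, 41}, X ∖ U = ∅ — both open, so U is clopen.
Only trivial clopens (∅ and X) exist, so (X, τ) is connected.
Compute connected components by grouping points that agree on all clopens:
  component: {37, 38, 39, 40, 41}


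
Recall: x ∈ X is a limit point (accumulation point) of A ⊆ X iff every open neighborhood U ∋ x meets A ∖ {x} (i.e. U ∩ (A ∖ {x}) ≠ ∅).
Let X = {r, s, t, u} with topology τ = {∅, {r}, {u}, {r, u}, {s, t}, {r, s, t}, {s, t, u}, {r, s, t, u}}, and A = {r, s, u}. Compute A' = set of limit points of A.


A' = {t}

For each x ∈ X, list the open sets U ∈ τ with x ∈ U, then check whether U ∩ (A ∖ {x}) ≠ ∅ for every such U.
  x = r: open {r} ∋ x has {r} ∩ (A ∖ {r}) = ∅, so x is NOT a limit point.
  x = s: open {s, t} ∋ x has {s, t} ∩ (A ∖ {s}) = ∅, so x is NOT a limit point.
  x = t: opens ∋ x are {s, t}, {r, s, t}, {s, t, u}, {r, s, t, u}; each meets A ∖ {t}, so x IS a limit point.
  x = u: open {u} ∋ x has {u} ∩ (A ∖ {u}) = ∅, so x is NOT a limit point.
Collecting: A' = {t}.


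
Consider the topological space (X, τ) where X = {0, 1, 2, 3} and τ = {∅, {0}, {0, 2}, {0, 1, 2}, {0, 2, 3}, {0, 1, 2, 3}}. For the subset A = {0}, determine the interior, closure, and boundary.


int(A) = {0}, cl(A) = {0, 1, 2, 3}, ∂A = {1, 2, 3}.

Closed sets in (X, τ) are complements of opens:
  closed(X, τ) = {∅, {1}, {3}, {1, 3}, {1, 2, 3}, {0, 1, 2, 3}}.
int(A) = ⋃ {U ∈ τ : U ⊆ A}. Opens contained in A: ∅, {0}.
Taking the union of these: int(A) = {0}.
cl(A) = ⋂ {C closed : A ⊆ C}. Closed sets containing A: {0, 1, 2, 3}.
Intersecting these: cl(A) = {0, 1, 2, 3}.
∂A = cl(A) ∖ int(A) = {0, 1, 2, 3} ∖ {0} = {1, 2, 3}.


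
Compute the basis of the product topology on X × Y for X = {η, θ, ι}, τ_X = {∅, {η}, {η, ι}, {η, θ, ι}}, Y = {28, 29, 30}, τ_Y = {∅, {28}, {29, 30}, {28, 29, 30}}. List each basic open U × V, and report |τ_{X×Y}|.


Basis B = {∅ × ∅, {η} × {28}, {η, ι} × {28}, {η} × {29, 30}, {η} × {28, 29, 30}, {η, θ, ι} × {28}, {η, ι} × {29, 30}, {η, ι} × {28, 29, 30}, {η, θ, ι} × {29, 30}, {η, θ, ι} × {28, 29, 30}}; |τ_{X×Y}| = 16.

Enumerate products U × V with U ∈ τ_X, V ∈ τ_Y (deduplicated):
  ∅ × ∅ = {} (∅)
  {η} × {28} = {(η,28)}
  {η, ι} × {28} = {(η,28), (ι,28)}
  {η} × {29, 30} = {(η,29), (η,30)}
  {η} × {28, 29, 30} = {(η,28), (η,29), (η,30)}
  {η, θ, ι} × {28} = {(η,28), (θ,28), (ι,28)}
  {η, ι} × {29, 30} = {(η,29), (η,30), (ι,29), (ι,30)}
  {η, ι} × {28, 29, 30} = {(η,28), (η,29), (η,30), (ι,28), (ι,29), (ι,30)}
  {η, θ, ι} × {29, 30} = {(η,29), (η,30), (θ,29), (θ,30), (ι,29), (ι,30)}
  {η, θ, ι} × {28, 29, 30} = {(η,28), (η,29), (η,30), (θ,28), (θ,29), (θ,30), (ι,28), (ι,29), (ι,30)}
These 10 distinct sets form the basis B.
Close under arbitrary unions to get τ_{X×Y}; counting gives |τ_{X×Y}| = 16.


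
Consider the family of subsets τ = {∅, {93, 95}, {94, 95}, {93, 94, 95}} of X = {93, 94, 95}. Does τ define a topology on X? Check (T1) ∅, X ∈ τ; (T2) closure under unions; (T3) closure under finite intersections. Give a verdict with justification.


τ is NOT a topology on X.

Axiom (T1): ∅ ∈ τ? Yes; X ∈ τ? Yes.
Axiom (T2/T3): check pairwise unions and intersections of members of τ.
Counterexample for (T3): {93, 95} ∩ {94, 95} = {95} ∉ τ. Therefore τ is NOT a topology.


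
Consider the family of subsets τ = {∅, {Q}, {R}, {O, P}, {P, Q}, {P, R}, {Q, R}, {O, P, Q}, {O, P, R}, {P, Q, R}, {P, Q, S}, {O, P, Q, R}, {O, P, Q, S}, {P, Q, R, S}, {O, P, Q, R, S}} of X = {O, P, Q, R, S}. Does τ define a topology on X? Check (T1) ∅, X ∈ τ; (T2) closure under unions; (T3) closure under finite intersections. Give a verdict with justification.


τ is NOT a topology on X.

Axiom (T1): ∅ ∈ τ? Yes; X ∈ τ? Yes.
Axiom (T2/T3): check pairwise unions and intersections of members of τ.
Counterexample for (T3): {O, P} ∩ {P, Q} = {P} ∉ τ. Therefore τ is NOT a topology.


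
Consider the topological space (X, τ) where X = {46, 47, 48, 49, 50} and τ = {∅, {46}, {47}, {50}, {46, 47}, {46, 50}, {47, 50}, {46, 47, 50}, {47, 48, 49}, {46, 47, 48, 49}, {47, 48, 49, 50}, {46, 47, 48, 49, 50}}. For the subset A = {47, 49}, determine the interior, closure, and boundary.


int(A) = {47}, cl(A) = {47, 48, 49}, ∂A = {48, 49}.

Closed sets in (X, τ) are complements of opens:
  closed(X, τ) = {∅, {46}, {50}, {46, 50}, {48, 49}, {46, 48, 49}, {47, 48, 49}, {48, 49, 50}, {46, 47, 48, 49}, {46, 48, 49, 50}, {47, 48, 49, 50}, {46, 47, 48, 49, 50}}.
int(A) = ⋃ {U ∈ τ : U ⊆ A}. Opens contained in A: ∅, {47}.
Taking the union of these: int(A) = {47}.
cl(A) = ⋂ {C closed : A ⊆ C}. Closed sets containing A: {47, 48, 49}, {46, 47, 48, 49}, {47, 48, 49, 50}, {46, 47, 48, 49, 50}.
Intersecting these: cl(A) = {47, 48, 49}.
∂A = cl(A) ∖ int(A) = {47, 48, 49} ∖ {47} = {48, 49}.


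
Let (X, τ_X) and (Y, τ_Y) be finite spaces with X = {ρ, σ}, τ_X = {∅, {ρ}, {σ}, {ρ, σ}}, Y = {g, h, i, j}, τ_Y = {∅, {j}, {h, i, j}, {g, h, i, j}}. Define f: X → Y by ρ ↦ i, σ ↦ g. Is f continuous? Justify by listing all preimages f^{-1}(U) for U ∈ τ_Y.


f IS continuous.

Compute f^{-1}(U) for each U ∈ τ_Y:
  U = ∅: f^{-1}(U) = ∅ ∈ τ_X ✓.
  U = {j}: f^{-1}(U) = ∅ ∈ τ_X ✓.
  U = {h, i, j}: f^{-1}(U) = {ρ} ∈ τ_X ✓.
  U = {g, h, i, j}: f^{-1}(U) = {ρ, σ} ∈ τ_X ✓.
Every preimage lies in τ_X, so f IS continuous.


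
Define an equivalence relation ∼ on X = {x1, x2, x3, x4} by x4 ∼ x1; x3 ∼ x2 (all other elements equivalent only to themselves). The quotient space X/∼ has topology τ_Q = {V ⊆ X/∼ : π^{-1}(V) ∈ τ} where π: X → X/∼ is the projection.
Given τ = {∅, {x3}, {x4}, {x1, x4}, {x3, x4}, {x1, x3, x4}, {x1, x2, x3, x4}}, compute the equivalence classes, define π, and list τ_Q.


X/∼ = {[x1=x4], [x2=x3]}; |τ_Q| = 3.

Equivalence classes: [x1=x4], [x2=x3].
Quotient map π: X → X/∼ sends x1 ↦ [x1=x4], x2 ↦ [x2=x3], x3 ↦ [x2=x3], x4 ↦ [x1=x4].
For each subset V ⊆ X/∼, compute π^{-1}(V) ⊆ X and check whether π^{-1}(V) ∈ τ. V is open in τ_Q iff π^{-1}(V) ∈ τ.
  V = {}: π^{-1}(V) = ∅ ∈ τ ✓.
  V = {[x1=x4]}: π^{-1}(V) = {x1, x4} ∈ τ ✓.
  V = {[x2=x3]}: π^{-1}(V) = {x2, x3} ∉ τ ✗.
  V = {[x1=x4], [x2=x3]}: π^{-1}(V) = {x1, x2, x3, x4} ∈ τ ✓.
Open sets in the quotient: τ_Q = {{}, {[x1=x4]}, {[x1=x4], [x2=x3]}} (3 elements).


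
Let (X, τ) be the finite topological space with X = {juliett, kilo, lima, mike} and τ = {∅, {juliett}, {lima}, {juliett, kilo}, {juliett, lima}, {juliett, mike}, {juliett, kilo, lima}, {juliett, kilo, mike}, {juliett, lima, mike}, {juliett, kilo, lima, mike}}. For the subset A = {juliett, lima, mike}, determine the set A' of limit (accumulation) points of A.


A' = {kilo, mike}

For each x ∈ X, list the open sets U ∈ τ with x ∈ U, then check whether U ∩ (A ∖ {x}) ≠ ∅ for every such U.
  x = juliett: open {juliett} ∋ x has {juliett} ∩ (A ∖ {juliett}) = ∅, so x is NOT a limit point.
  x = kilo: opens ∋ x are {juliett, kilo}, {juliett, kilo, lima}, {juliett, kilo, mike}, {juliett, kilo, lima, mike}; each meets A ∖ {kilo}, so x IS a limit point.
  x = lima: open {lima} ∋ x has {lima} ∩ (A ∖ {lima}) = ∅, so x is NOT a limit point.
  x = mike: opens ∋ x are {juliett, mike}, {juliett, kilo, mike}, {juliett, lima, mike}, {juliett, kilo, lima, mike}; each meets A ∖ {mike}, so x IS a limit point.
Collecting: A' = {kilo, mike}.


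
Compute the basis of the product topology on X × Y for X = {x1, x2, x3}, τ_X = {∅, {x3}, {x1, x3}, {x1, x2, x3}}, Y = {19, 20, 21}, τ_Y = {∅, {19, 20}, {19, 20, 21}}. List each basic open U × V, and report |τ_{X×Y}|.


Basis B = {∅ × ∅, {x3} × {19, 20}, {x3} × {19, 20, 21}, {x1, x3} × {19, 20}, {x1, x3} × {19, 20, 21}, {x1, x2, x3} × {19, 20}, {x1, x2, x3} × {19, 20, 21}}; |τ_{X×Y}| = 10.

Enumerate products U × V with U ∈ τ_X, V ∈ τ_Y (deduplicated):
  ∅ × ∅ = {} (∅)
  {x3} × {19, 20} = {(x3,19), (x3,20)}
  {x3} × {19, 20, 21} = {(x3,19), (x3,20), (x3,21)}
  {x1, x3} × {19, 20} = {(x1,19), (x1,20), (x3,19), (x3,20)}
  {x1, x3} × {19, 20, 21} = {(x1,19), (x1,20), (x1,21), (x3,19), (x3,20), (x3,21)}
  {x1, x2, x3} × {19, 20} = {(x1,19), (x1,20), (x2,19), (x2,20), (x3,19), (x3,20)}
  {x1, x2, x3} × {19, 20, 21} = {(x1,19), (x1,20), (x1,21), (x2,19), (x2,20), (x2,21), (x3,19), (x3,20), (x3,21)}
These 7 distinct sets form the basis B.
Close under arbitrary unions to get τ_{X×Y}; counting gives |τ_{X×Y}| = 10.


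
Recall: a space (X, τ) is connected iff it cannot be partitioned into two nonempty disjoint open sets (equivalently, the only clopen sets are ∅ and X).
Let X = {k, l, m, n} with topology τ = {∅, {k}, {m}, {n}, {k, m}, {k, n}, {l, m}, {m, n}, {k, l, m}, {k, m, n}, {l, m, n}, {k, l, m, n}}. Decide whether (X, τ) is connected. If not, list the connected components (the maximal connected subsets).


(X, τ) is disconnected; components = [{k}, {n}, {l, m}].

Find clopen sets (U ∈ τ with X ∖ U ∈ τ):
  U = ∅, X ∖ U = {k, l, m, n} — both open, so U is clopen.
  U = {k}, X ∖ U = {l, m, n} — both open, so U is clopen.
  U = {n}, X ∖ U = {k, l, m} — both open, so U is clopen.
  U = {k, n}, X ∖ U = {l, m} — both open, so U is clopen.
  U = {l, m}, X ∖ U = {k, n} — both open, so U is clopen.
  U = {k, l, m}, X ∖ U = {n} — both open, so U is clopen.
  U = {l, m, n}, X ∖ U = {k} — both open, so U is clopen.
  U = {k, l, m, n}, X ∖ U = ∅ — both open, so U is clopen.
Nontrivial clopen(s) exist: e.g. {k, l, m}. So (X, τ) is disconnected.
Compute connected components by grouping points that agree on all clopens:
  component: {k}
  component: {n}
  component: {l, m}


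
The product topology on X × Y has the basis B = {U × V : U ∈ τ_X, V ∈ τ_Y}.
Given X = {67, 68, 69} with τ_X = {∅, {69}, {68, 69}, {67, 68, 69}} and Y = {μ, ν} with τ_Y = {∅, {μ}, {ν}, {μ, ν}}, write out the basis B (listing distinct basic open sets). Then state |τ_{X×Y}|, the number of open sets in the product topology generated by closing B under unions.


Basis B = {∅ × ∅, {69} × {μ}, {69} × {ν}, {68, 69} × {μ}, {68, 69} × {ν}, {69} × {μ, ν}, {67, 68, 69} × {μ}, {67, 68, 69} × {ν}, {68, 69} × {μ, ν}, {67, 68, 69} × {μ, ν}}; |τ_{X×Y}| = 16.

Enumerate products U × V with U ∈ τ_X, V ∈ τ_Y (deduplicated):
  ∅ × ∅ = {} (∅)
  {69} × {μ} = {(69,μ)}
  {69} × {ν} = {(69,ν)}
  {68, 69} × {μ} = {(68,μ), (69,μ)}
  {68, 69} × {ν} = {(68,ν), (69,ν)}
  {69} × {μ, ν} = {(69,μ), (69,ν)}
  {67, 68, 69} × {μ} = {(67,μ), (68,μ), (69,μ)}
  {67, 68, 69} × {ν} = {(67,ν), (68,ν), (69,ν)}
  {68, 69} × {μ, ν} = {(68,μ), (68,ν), (69,μ), (69,ν)}
  {67, 68, 69} × {μ, ν} = {(67,μ), (67,ν), (68,μ), (68,ν), (69,μ), (69,ν)}
These 10 distinct sets form the basis B.
Close under arbitrary unions to get τ_{X×Y}; counting gives |τ_{X×Y}| = 16.


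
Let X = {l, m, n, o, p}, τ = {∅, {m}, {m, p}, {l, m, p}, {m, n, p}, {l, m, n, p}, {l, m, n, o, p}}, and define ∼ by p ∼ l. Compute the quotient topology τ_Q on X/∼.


X/∼ = {[l=p], [m], [n], [o]}; |τ_Q| = 5.

Equivalence classes: [l=p], [m], [n], [o].
Quotient map π: X → X/∼ sends l ↦ [l=p], m ↦ [m], n ↦ [n], o ↦ [o], p ↦ [l=p].
For each subset V ⊆ X/∼, compute π^{-1}(V) ⊆ X and check whether π^{-1}(V) ∈ τ. V is open in τ_Q iff π^{-1}(V) ∈ τ.
  V = {}: π^{-1}(V) = ∅ ∈ τ ✓.
  V = {[l=p]}: π^{-1}(V) = {l, p} ∉ τ ✗.
  V = {[m]}: π^{-1}(V) = {m} ∈ τ ✓.
  V = {[l=p], [m]}: π^{-1}(V) = {l, m, p} ∈ τ ✓.
  V = {[n]}: π^{-1}(V) = {n} ∉ τ ✗.
  V = {[l=p], [n]}: π^{-1}(V) = {l, n, p} ∉ τ ✗.
  V = {[m], [n]}: π^{-1}(V) = {m, n} ∉ τ ✗.
  V = {[l=p], [m], [n]}: π^{-1}(V) = {l, m, n, p} ∈ τ ✓.
  V = {[o]}: π^{-1}(V) = {o} ∉ τ ✗.
  V = {[l=p], [o]}: π^{-1}(V) = {l, o, p} ∉ τ ✗.
  V = {[m], [o]}: π^{-1}(V) = {m, o} ∉ τ ✗.
  V = {[l=p], [m], [o]}: π^{-1}(V) = {l, m, o, p} ∉ τ ✗.
  V = {[n], [o]}: π^{-1}(V) = {n, o} ∉ τ ✗.
  V = {[l=p], [n], [o]}: π^{-1}(V) = {l, n, o, p} ∉ τ ✗.
  V = {[m], [n], [o]}: π^{-1}(V) = {m, n, o} ∉ τ ✗.
  V = {[l=p], [m], [n], [o]}: π^{-1}(V) = {l, m, n, o, p} ∈ τ ✓.
Open sets in the quotient: τ_Q = {{}, {[m]}, {[l=p], [m]}, {[l=p], [m], [n]}, {[l=p], [m], [n], [o]}} (5 elements).


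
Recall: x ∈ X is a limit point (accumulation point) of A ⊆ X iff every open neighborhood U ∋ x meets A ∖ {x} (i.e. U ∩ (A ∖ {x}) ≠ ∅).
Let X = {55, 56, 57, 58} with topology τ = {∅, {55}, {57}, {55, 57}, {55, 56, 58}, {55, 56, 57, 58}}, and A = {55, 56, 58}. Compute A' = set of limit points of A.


A' = {56, 58}

For each x ∈ X, list the open sets U ∈ τ with x ∈ U, then check whether U ∩ (A ∖ {x}) ≠ ∅ for every such U.
  x = 55: open {55} ∋ x has {55} ∩ (A ∖ {55}) = ∅, so x is NOT a limit point.
  x = 56: opens ∋ x are {55, 56, 58}, {55, 56, 57, 58}; each meets A ∖ {56}, so x IS a limit point.
  x = 57: open {57} ∋ x has {57} ∩ (A ∖ {57}) = ∅, so x is NOT a limit point.
  x = 58: opens ∋ x are {55, 56, 58}, {55, 56, 57, 58}; each meets A ∖ {58}, so x IS a limit point.
Collecting: A' = {56, 58}.


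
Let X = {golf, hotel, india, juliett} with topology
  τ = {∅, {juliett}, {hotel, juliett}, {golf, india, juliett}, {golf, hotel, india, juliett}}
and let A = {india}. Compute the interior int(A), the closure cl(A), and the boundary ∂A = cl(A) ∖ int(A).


int(A) = ∅, cl(A) = {golf, india}, ∂A = {golf, india}.

Closed sets in (X, τ) are complements of opens:
  closed(X, τ) = {∅, {hotel}, {golf, india}, {golf, hotel, india}, {golf, hotel, india, juliett}}.
int(A) = ⋃ {U ∈ τ : U ⊆ A}. Opens contained in A: ∅.
Taking the union of these: int(A) = ∅.
cl(A) = ⋂ {C closed : A ⊆ C}. Closed sets containing A: {golf, india}, {golf, hotel, india}, {golf, hotel, india, juliett}.
Intersecting these: cl(A) = {golf, india}.
∂A = cl(A) ∖ int(A) = {golf, india} ∖ ∅ = {golf, india}.


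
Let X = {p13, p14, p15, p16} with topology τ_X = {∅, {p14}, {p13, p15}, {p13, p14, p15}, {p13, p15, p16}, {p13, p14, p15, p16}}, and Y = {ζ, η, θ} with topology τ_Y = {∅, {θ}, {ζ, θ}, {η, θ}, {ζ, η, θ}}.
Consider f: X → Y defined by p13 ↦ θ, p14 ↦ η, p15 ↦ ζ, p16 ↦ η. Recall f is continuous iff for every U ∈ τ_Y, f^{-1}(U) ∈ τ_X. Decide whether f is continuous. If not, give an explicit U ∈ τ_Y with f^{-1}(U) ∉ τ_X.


f is NOT continuous.

Compute f^{-1}(U) for each U ∈ τ_Y:
  U = ∅: f^{-1}(U) = ∅ ∈ τ_X ✓.
  U = {θ}: f^{-1}(U) = {p13} ∉ τ_X ✗.
  U = {ζ, θ}: f^{-1}(U) = {p13, p15} ∈ τ_X ✓.
  U = {η, θ}: f^{-1}(U) = {p13, p14, p16} ∉ τ_X ✗.
  U = {ζ, η, θ}: f^{-1}(U) = {p13, p14, p15, p16} ∈ τ_X ✓.
Found U = {θ} with f^{-1}(U) = {p13} not in τ_X. Therefore f is NOT continuous.


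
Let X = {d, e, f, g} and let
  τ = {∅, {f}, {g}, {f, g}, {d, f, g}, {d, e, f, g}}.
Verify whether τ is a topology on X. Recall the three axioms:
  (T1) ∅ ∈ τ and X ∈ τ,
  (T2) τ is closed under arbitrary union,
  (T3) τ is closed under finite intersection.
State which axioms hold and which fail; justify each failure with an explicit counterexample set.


τ IS a topology on X.

Axiom (T1): ∅ ∈ τ? Yes; X ∈ τ? Yes.
Axiom (T2/T3): check pairwise unions and intersections of members of τ.
All pairwise intersections and unions checked — each lies in τ. Therefore τ satisfies (T1), (T2), (T3): it IS a topology on X.


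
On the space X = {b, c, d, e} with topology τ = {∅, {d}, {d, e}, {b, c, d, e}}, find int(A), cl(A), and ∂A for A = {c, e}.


int(A) = ∅, cl(A) = {b, c, e}, ∂A = {b, c, e}.

Closed sets in (X, τ) are complements of opens:
  closed(X, τ) = {∅, {b, c}, {b, c, e}, {b, c, d, e}}.
int(A) = ⋃ {U ∈ τ : U ⊆ A}. Opens contained in A: ∅.
Taking the union of these: int(A) = ∅.
cl(A) = ⋂ {C closed : A ⊆ C}. Closed sets containing A: {b, c, e}, {b, c, d, e}.
Intersecting these: cl(A) = {b, c, e}.
∂A = cl(A) ∖ int(A) = {b, c, e} ∖ ∅ = {b, c, e}.
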